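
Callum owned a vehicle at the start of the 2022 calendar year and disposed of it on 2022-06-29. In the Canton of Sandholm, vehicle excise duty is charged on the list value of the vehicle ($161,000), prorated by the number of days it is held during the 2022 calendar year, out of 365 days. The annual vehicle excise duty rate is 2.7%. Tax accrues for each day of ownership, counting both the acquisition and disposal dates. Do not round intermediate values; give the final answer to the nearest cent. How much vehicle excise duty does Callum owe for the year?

Days held (2022-01-01 to 2022-06-29): 180 out of 365
Tax = $161,000 × 2.7% × 180/365 = $2,143.7260

$2,143.73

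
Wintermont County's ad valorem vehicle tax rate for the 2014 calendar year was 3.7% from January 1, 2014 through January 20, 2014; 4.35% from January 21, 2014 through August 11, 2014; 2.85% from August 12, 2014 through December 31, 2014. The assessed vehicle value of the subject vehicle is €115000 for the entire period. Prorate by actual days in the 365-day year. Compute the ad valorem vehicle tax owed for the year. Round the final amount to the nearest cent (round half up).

€4290.45

January 1 – January 20, 2014: 20 days at 3.7% → €115000 × 3.7% × 20/365 = €233.1507
January 21 – August 11, 2014: 203 days at 4.35% → €115000 × 4.35% × 203/365 = €2782.2123
August 12 – December 31, 2014: 142 days at 2.85% → €115000 × 2.85% × 142/365 = €1275.0822
Total = €4290.4452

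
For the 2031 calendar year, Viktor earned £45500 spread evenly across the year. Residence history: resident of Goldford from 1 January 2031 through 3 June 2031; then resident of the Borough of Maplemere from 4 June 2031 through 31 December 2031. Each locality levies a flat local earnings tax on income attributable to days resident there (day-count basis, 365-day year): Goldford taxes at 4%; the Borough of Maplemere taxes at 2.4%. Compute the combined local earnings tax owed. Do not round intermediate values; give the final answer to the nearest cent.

£1399.16

Goldford, 1 January – 3 June 2031: 154 days → £45500 × 4% × 154/365 = £767.8904
The Borough of Maplemere, 4 June – 31 December 2031: 211 days → £45500 × 2.4% × 211/365 = £631.2658
Total = £1399.1562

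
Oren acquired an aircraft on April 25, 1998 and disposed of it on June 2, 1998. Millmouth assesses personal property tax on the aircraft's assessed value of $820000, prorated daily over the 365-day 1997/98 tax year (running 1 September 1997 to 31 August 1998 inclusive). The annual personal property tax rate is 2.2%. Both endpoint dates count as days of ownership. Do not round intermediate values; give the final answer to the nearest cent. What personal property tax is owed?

$1927.56

Days held (April 25 – June 2, 1998): 39 out of 365
Tax = $820000 × 2.2% × 39/365 = $1927.5616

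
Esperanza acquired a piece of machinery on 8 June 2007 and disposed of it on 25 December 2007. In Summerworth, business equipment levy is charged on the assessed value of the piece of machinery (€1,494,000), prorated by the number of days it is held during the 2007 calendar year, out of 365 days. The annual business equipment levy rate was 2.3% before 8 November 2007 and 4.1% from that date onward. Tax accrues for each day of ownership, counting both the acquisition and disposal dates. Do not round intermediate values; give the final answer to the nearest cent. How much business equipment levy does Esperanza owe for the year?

8 June – 7 November 2007: 153 days at 2.3% → €1,494,000 × 2.3% × 153/365 = €14,403.7973
8 November – 25 December 2007: 48 days at 4.1% → €1,494,000 × 4.1% × 48/365 = €8,055.3205
Total = €22,459.1178

€22,459.12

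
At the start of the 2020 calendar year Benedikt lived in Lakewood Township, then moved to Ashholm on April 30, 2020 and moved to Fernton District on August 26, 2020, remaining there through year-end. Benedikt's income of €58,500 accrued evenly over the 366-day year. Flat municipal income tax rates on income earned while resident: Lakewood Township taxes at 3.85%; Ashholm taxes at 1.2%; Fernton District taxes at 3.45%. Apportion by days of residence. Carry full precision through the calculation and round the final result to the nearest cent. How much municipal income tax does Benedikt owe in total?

Lakewood Township, January 1 – April 29, 2020: 120 days → €58,500 × 3.85% × 120/366 = €738.4426
Ashholm, April 30 – August 25, 2020: 118 days → €58,500 × 1.2% × 118/366 = €226.3279
Fernton District, August 26 – December 31, 2020: 128 days → €58,500 × 3.45% × 128/366 = €705.8361
Total = €1,670.6066

€1,670.61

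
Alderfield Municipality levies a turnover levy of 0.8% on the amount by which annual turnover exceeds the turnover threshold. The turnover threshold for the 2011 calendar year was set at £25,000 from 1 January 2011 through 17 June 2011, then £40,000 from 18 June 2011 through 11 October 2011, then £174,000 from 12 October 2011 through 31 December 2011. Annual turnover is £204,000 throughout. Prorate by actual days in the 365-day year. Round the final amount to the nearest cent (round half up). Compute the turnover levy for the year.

£1,129.34

1 January – 17 June 2011: 168 days, exemption £25,000 → (£204,000 − £25,000) × 0.8% × 168/365 = £659.1123
18 June – 11 October 2011: 116 days, exemption £40,000 → (£204,000 − £40,000) × 0.8% × 116/365 = £416.9644
12 October – 31 December 2011: 81 days, exemption £174,000 → (£204,000 − £174,000) × 0.8% × 81/365 = £53.2603
Total = £1,129.3370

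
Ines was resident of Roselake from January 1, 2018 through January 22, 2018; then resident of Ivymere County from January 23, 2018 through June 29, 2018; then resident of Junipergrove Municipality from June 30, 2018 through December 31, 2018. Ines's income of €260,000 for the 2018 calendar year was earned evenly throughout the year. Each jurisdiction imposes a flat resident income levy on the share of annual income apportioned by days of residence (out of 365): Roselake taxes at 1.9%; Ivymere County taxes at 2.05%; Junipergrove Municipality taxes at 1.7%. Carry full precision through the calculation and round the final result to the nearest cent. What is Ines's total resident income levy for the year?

€4,845.26

Roselake, January 1 – January 22, 2018: 22 days → €260,000 × 1.9% × 22/365 = €297.7534
Ivymere County, January 23 – June 29, 2018: 158 days → €260,000 × 2.05% × 158/365 = €2,307.2329
Junipergrove Municipality, June 30 – December 31, 2018: 185 days → €260,000 × 1.7% × 185/365 = €2,240.2740
Total = €4,845.2603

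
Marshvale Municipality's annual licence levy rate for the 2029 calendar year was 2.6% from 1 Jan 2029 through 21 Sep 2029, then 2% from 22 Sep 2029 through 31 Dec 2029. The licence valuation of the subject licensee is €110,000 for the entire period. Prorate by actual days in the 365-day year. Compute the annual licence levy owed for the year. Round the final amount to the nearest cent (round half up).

€2,677.37

1 Jan – 21 Sep 2029: 264 days at 2.6% → €110,000 × 2.6% × 264/365 = €2,068.6027
22 Sep – 31 Dec 2029: 101 days at 2% → €110,000 × 2% × 101/365 = €608.7671
Total = €2,677.3699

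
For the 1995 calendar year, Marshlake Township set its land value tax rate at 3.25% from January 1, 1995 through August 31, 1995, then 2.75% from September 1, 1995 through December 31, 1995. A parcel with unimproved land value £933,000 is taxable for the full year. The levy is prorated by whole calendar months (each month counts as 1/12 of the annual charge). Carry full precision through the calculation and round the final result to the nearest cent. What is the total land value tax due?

January 1 – August 31, 1995: 8 months at 3.25% → £933,000 × 3.25% × 8/12 = £20,215.0000
September 1 – December 31, 1995: 4 months at 2.75% → £933,000 × 2.75% × 4/12 = £8,552.5000
Total = £28,767.5000

£28,767.50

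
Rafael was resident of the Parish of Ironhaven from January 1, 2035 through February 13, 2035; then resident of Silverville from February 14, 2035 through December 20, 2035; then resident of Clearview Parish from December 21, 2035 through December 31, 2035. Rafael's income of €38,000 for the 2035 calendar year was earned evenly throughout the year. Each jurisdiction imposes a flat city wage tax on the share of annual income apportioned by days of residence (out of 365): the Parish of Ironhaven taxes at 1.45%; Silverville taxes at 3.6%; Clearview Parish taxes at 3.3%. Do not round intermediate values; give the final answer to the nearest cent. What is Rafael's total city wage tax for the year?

The Parish of Ironhaven, January 1 – February 13, 2035: 44 days → €38,000 × 1.45% × 44/365 = €66.4219
Silverville, February 14 – December 20, 2035: 310 days → €38,000 × 3.6% × 310/365 = €1,161.8630
Clearview Parish, December 21 – December 31, 2035: 11 days → €38,000 × 3.3% × 11/365 = €37.7918
Total = €1,266.0767

€1,266.08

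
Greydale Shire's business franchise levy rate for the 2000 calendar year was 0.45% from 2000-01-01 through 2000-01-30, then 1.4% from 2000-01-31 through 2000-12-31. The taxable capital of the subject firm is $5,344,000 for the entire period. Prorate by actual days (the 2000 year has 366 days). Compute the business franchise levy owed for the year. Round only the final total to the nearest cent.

2000-01-01 to 2000-01-30: 30 days at 0.45% → $5,344,000 × 0.45% × 30/366 = $1,971.1475
2000-01-31 to 2000-12-31: 336 days at 1.4% → $5,344,000 × 1.4% × 336/366 = $68,683.5410
Total = $70,654.6885

$70,654.69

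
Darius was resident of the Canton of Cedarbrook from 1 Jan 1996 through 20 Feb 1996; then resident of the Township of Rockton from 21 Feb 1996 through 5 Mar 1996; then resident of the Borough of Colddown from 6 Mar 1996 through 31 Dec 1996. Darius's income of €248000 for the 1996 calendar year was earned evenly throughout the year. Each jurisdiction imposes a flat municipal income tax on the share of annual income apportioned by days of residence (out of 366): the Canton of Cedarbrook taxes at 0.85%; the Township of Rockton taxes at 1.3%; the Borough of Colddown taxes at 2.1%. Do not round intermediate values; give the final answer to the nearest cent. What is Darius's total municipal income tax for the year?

€4700.14

The Canton of Cedarbrook, 1 Jan – 20 Feb 1996: 51 days → €248000 × 0.85% × 51/366 = €293.7377
The Township of Rockton, 21 Feb – 5 Mar 1996: 14 days → €248000 × 1.3% × 14/366 = €123.3224
The Borough of Colddown, 6 Mar – 31 Dec 1996: 301 days → €248000 × 2.1% × 301/366 = €4283.0820
Total = €4700.1421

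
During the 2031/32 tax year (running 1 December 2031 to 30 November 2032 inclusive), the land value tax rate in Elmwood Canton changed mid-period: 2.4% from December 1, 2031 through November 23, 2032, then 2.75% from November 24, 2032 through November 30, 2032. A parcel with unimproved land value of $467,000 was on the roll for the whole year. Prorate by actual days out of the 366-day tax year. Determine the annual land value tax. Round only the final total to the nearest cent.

December 1, 2031 – November 23, 2032: 359 days at 2.4% → $467,000 × 2.4% × 359/366 = $10,993.6393
November 24 – November 30, 2032: 7 days at 2.75% → $467,000 × 2.75% × 7/366 = $245.6216
Total = $11,239.2609

$11,239.26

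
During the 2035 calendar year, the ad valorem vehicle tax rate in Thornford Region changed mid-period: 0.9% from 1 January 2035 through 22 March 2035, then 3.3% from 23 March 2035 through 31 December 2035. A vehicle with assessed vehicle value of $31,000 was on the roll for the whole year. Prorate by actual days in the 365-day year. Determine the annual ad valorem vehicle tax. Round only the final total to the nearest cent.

$857.89

1 January – 22 March 2035: 81 days at 0.9% → $31,000 × 0.9% × 81/365 = $61.9151
23 March – 31 December 2035: 284 days at 3.3% → $31,000 × 3.3% × 284/365 = $795.9781
Total = $857.8932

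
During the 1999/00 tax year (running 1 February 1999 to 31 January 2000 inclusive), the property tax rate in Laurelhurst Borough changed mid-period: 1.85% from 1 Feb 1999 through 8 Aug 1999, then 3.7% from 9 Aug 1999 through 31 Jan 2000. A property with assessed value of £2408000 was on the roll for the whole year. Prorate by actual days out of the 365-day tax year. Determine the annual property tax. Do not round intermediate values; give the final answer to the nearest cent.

1 Feb – 8 Aug 1999: 189 days at 1.85% → £2408000 × 1.85% × 189/365 = £23067.3205
9 Aug 1999 – 31 Jan 2000: 176 days at 3.7% → £2408000 × 3.7% × 176/365 = £42961.3589
Total = £66028.6795

£66028.68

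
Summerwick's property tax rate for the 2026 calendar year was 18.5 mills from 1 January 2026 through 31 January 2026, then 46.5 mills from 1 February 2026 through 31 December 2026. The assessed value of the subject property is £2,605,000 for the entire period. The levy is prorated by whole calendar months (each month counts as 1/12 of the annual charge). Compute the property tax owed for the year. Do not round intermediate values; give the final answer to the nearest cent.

£115,054.17

1 January – 31 January 2026: 1 month at 18.5 mills → £2,605,000 × 1.85% × 1/12 = £4,016.0417
1 February – 31 December 2026: 11 months at 46.5 mills → £2,605,000 × 4.65% × 11/12 = £111,038.1250
Total = £115,054.1667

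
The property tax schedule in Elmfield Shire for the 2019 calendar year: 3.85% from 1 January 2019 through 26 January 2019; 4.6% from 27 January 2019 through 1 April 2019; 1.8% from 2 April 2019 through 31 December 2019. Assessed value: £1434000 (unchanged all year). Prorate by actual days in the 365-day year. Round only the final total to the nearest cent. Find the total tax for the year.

£35056.39

1 January – 26 January 2019: 26 days at 3.85% → £1434000 × 3.85% × 26/365 = £3932.6959
27 January – 1 April 2019: 65 days at 4.6% → £1434000 × 4.6% × 65/365 = £11747.0137
2 April – 31 December 2019: 274 days at 1.8% → £1434000 × 1.8% × 274/365 = £19376.6795
Total = £35056.3890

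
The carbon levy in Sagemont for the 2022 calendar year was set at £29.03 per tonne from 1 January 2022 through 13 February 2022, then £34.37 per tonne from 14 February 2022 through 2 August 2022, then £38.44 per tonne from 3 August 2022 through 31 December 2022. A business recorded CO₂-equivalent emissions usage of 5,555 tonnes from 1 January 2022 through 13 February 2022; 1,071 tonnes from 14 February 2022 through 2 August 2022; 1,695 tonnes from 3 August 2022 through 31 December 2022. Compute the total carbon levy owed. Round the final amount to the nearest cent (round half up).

£263,227.72

1 January – 13 February 2022: 5,555 tonnes at £29.03/tonne → £161,261.65
14 February – 2 August 2022: 1,071 tonnes at £34.37/tonne → £36,810.27
3 August – 31 December 2022: 1,695 tonnes at £38.44/tonne → £65,155.80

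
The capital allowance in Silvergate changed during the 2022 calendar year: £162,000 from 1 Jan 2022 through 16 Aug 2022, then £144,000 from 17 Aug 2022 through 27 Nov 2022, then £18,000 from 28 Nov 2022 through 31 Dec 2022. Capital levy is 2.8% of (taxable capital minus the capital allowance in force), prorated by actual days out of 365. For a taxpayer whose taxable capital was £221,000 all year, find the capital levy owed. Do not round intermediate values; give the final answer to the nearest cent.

1 Jan – 16 Aug 2022: 228 days, exemption £162,000 → (£221,000 − £162,000) × 2.8% × 228/365 = £1,031.9342
17 Aug – 27 Nov 2022: 103 days, exemption £144,000 → (£221,000 − £144,000) × 2.8% × 103/365 = £608.4055
28 Nov – 31 Dec 2022: 34 days, exemption £18,000 → (£221,000 − £18,000) × 2.8% × 34/365 = £529.4685
Total = £2,169.8082

£2,169.81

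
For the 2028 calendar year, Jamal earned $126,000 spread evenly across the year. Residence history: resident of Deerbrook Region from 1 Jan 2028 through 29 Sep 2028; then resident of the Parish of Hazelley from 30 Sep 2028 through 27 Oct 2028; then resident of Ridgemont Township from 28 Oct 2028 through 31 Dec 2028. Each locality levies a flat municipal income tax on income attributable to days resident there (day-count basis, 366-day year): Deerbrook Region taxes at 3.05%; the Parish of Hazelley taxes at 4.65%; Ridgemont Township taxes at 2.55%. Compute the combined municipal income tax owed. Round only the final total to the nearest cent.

$3,885.34

Deerbrook Region, 1 Jan – 29 Sep 2028: 273 days → $126,000 × 3.05% × 273/366 = $2,866.5000
The Parish of Hazelley, 30 Sep – 27 Oct 2028: 28 days → $126,000 × 4.65% × 28/366 = $448.2295
Ridgemont Township, 28 Oct – 31 Dec 2028: 65 days → $126,000 × 2.55% × 65/366 = $570.6148
Total = $3,885.3443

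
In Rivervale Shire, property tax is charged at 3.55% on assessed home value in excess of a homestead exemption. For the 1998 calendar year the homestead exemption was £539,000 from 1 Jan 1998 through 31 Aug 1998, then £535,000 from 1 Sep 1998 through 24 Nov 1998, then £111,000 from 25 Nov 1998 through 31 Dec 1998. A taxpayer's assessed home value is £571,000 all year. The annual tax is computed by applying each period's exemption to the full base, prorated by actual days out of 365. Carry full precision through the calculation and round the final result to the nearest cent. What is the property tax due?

£2,709.28

1 Jan – 31 Aug 1998: 243 days, exemption £539,000 → (£571,000 − £539,000) × 3.55% × 243/365 = £756.2959
1 Sep – 24 Nov 1998: 85 days, exemption £535,000 → (£571,000 − £535,000) × 3.55% × 85/365 = £297.6164
25 Nov – 31 Dec 1998: 37 days, exemption £111,000 → (£571,000 − £111,000) × 3.55% × 37/365 = £1,655.3699
Total = £2,709.2822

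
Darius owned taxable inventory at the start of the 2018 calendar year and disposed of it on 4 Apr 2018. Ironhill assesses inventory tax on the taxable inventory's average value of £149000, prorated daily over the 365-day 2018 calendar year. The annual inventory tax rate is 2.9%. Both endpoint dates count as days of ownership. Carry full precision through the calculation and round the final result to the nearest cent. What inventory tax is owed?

£1112.81

Days held (1 Jan – 4 Apr 2018): 94 out of 365
Tax = £149000 × 2.9% × 94/365 = £1112.8055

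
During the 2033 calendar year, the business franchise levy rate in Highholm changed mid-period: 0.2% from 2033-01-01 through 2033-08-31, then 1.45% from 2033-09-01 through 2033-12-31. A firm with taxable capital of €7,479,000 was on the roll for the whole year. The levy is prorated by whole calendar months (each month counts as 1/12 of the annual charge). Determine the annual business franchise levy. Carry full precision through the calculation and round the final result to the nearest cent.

2033-01-01 to 2033-08-31: 8 months at 0.2% → €7,479,000 × 0.2% × 8/12 = €9,972.0000
2033-09-01 to 2033-12-31: 4 months at 1.45% → €7,479,000 × 1.45% × 4/12 = €36,148.5000
Total = €46,120.5000

€46,120.50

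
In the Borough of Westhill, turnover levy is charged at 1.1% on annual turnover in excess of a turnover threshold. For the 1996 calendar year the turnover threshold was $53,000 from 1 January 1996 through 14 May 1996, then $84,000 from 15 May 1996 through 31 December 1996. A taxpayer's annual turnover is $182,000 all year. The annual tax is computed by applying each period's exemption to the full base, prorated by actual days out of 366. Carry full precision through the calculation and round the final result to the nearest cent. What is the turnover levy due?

$1,203.78

1 January – 14 May 1996: 135 days, exemption $53,000 → ($182,000 − $53,000) × 1.1% × 135/366 = $523.4016
15 May – 31 December 1996: 231 days, exemption $84,000 → ($182,000 − $84,000) × 1.1% × 231/366 = $680.3770
Total = $1,203.7787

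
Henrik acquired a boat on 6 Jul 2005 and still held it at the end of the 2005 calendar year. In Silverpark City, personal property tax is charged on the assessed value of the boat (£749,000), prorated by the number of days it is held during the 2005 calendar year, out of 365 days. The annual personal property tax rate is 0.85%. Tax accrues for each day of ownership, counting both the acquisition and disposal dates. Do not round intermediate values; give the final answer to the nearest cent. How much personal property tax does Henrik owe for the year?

£3,122.20

Days held (6 Jul – 31 Dec 2005): 179 out of 365
Tax = £749,000 × 0.85% × 179/365 = £3,122.2014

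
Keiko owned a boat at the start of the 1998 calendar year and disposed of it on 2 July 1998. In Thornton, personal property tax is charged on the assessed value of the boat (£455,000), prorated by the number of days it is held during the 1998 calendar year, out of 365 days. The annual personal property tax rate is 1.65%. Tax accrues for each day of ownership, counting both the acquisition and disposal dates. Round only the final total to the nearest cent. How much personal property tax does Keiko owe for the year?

£3,764.03

Days held (1 January – 2 July 1998): 183 out of 365
Tax = £455,000 × 1.65% × 183/365 = £3,764.0342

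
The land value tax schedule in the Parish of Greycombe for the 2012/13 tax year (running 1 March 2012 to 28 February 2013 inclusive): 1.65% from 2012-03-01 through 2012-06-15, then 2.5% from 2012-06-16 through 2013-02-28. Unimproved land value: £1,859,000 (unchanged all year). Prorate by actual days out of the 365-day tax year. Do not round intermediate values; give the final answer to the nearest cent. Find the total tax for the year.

2012-03-01 to 2012-06-15: 107 days at 1.65% → £1,859,000 × 1.65% × 107/365 = £8,991.9575
2012-06-16 to 2013-02-28: 258 days at 2.5% → £1,859,000 × 2.5% × 258/365 = £32,850.8219
Total = £41,842.7795

£41,842.78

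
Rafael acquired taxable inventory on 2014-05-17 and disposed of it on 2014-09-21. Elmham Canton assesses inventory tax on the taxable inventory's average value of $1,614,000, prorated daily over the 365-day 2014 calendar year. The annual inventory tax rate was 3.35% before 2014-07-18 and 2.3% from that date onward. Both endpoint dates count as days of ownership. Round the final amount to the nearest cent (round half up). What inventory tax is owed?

$15,896.79

2014-05-17 to 2014-07-17: 62 days at 3.35% → $1,614,000 × 3.35% × 62/365 = $9,184.3233
2014-07-18 to 2014-09-21: 66 days at 2.3% → $1,614,000 × 2.3% × 66/365 = $6,712.4712
Total = $15,896.7945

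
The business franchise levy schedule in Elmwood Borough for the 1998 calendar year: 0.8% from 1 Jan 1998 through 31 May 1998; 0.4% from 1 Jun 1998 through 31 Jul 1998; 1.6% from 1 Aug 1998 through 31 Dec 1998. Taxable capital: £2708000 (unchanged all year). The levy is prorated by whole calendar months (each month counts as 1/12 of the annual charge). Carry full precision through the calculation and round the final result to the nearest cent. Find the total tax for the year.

1 Jan – 31 May 1998: 5 months at 0.8% → £2708000 × 0.8% × 5/12 = £9026.6667
1 Jun – 31 Jul 1998: 2 months at 0.4% → £2708000 × 0.4% × 2/12 = £1805.3333
1 Aug – 31 Dec 1998: 5 months at 1.6% → £2708000 × 1.6% × 5/12 = £18053.3333
Total = £28885.3333

£28885.33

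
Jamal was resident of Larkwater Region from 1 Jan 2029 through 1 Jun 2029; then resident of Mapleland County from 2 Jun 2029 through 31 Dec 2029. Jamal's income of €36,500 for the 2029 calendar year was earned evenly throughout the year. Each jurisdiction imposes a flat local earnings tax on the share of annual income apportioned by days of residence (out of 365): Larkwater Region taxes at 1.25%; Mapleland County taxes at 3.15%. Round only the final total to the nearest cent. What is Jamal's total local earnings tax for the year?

Larkwater Region, 1 Jan – 1 Jun 2029: 152 days → €36,500 × 1.25% × 152/365 = €190.0000
Mapleland County, 2 Jun – 31 Dec 2029: 213 days → €36,500 × 3.15% × 213/365 = €670.9500
Total = €860.9500

€860.95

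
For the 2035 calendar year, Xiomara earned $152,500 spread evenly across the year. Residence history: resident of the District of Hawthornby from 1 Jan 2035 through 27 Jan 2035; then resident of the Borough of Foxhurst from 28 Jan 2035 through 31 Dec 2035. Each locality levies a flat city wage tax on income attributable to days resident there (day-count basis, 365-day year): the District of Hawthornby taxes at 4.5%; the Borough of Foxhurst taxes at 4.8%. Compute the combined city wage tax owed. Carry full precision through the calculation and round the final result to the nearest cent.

The District of Hawthornby, 1 Jan – 27 Jan 2035: 27 days → $152,500 × 4.5% × 27/365 = $507.6370
The Borough of Foxhurst, 28 Jan – 31 Dec 2035: 338 days → $152,500 × 4.8% × 338/365 = $6,778.5205
Total = $7,286.1575

$7,286.16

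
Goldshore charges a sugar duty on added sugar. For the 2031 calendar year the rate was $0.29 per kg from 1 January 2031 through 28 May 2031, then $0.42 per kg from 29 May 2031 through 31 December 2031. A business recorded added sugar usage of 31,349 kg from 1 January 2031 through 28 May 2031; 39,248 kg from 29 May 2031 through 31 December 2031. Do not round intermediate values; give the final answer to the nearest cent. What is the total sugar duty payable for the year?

1 January – 28 May 2031: 31,349 kg at $0.29/kg → $9,091.21
29 May – 31 December 2031: 39,248 kg at $0.42/kg → $16,484.16

$25,575.37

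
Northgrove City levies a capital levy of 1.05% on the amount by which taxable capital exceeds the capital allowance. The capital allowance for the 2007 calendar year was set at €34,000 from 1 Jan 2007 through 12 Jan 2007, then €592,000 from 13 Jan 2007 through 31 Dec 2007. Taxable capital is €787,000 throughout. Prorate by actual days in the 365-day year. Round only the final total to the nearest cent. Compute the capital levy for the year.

1 Jan – 12 Jan 2007: 12 days, exemption €34,000 → (€787,000 − €34,000) × 1.05% × 12/365 = €259.9397
13 Jan – 31 Dec 2007: 353 days, exemption €592,000 → (€787,000 − €592,000) × 1.05% × 353/365 = €1,980.1849
Total = €2,240.1247

€2,240.12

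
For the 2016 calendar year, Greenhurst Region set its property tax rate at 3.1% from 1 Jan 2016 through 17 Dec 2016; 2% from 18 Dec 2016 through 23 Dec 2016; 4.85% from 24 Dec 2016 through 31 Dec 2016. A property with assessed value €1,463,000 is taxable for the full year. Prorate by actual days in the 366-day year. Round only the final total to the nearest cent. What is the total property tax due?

€45,648.80

1 Jan – 17 Dec 2016: 352 days at 3.1% → €1,463,000 × 3.1% × 352/366 = €43,618.1858
18 Dec – 23 Dec 2016: 6 days at 2% → €1,463,000 × 2% × 6/366 = €479.6721
24 Dec – 31 Dec 2016: 8 days at 4.85% → €1,463,000 × 4.85% × 8/366 = €1,550.9399
Total = €45,648.7978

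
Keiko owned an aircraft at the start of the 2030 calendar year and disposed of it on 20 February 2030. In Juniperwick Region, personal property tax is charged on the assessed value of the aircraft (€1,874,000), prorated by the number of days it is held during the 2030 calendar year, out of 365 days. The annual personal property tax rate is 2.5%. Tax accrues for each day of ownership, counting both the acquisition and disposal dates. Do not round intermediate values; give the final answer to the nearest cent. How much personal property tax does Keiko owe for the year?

Days held (1 January – 20 February 2030): 51 out of 365
Tax = €1,874,000 × 2.5% × 51/365 = €6,546.1644

€6,546.16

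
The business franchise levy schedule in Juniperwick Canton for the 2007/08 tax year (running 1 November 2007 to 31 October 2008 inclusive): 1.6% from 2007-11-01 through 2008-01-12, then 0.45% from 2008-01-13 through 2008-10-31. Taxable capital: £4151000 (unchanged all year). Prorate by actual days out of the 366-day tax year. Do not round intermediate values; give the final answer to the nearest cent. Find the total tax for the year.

£28200.71

2007-11-01 to 2008-01-12: 73 days at 1.6% → £4151000 × 1.6% × 73/366 = £13246.9071
2008-01-13 to 2008-10-31: 293 days at 0.45% → £4151000 × 0.45% × 293/366 = £14953.8074
Total = £28200.7145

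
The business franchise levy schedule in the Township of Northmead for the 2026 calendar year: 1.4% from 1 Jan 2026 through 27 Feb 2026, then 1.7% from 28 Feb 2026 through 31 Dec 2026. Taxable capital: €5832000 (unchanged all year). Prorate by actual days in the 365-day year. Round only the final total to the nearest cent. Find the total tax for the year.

€96363.81

1 Jan – 27 Feb 2026: 58 days at 1.4% → €5832000 × 1.4% × 58/365 = €12974.2027
28 Feb – 31 Dec 2026: 307 days at 1.7% → €5832000 × 1.7% × 307/365 = €83389.6110
Total = €96363.8137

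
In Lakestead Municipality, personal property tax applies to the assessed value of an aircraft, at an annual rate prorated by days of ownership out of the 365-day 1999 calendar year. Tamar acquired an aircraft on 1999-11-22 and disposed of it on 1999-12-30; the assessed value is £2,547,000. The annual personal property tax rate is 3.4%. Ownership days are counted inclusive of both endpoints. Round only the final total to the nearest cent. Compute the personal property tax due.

Days held (1999-11-22 to 1999-12-30): 39 out of 365
Tax = £2,547,000 × 3.4% × 39/365 = £9,252.9370

£9,252.94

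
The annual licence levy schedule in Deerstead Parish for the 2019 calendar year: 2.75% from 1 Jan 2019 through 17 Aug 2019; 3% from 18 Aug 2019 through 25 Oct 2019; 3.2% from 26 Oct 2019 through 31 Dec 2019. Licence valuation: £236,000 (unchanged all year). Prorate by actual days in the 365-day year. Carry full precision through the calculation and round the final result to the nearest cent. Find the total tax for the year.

£6,796.48

1 Jan – 17 Aug 2019: 229 days at 2.75% → £236,000 × 2.75% × 229/365 = £4,071.8082
18 Aug – 25 Oct 2019: 69 days at 3% → £236,000 × 3% × 69/365 = £1,338.4110
26 Oct – 31 Dec 2019: 67 days at 3.2% → £236,000 × 3.2% × 67/365 = £1,386.2575
Total = £6,796.4767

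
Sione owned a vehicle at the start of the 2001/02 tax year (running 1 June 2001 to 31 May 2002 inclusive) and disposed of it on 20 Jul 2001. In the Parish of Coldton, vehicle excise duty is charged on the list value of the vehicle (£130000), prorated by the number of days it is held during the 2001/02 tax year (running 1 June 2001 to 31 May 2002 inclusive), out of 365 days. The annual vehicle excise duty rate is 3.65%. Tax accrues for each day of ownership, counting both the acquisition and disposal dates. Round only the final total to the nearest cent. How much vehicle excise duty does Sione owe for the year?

Days held (1 Jun – 20 Jul 2001): 50 out of 365
Tax = £130000 × 3.65% × 50/365 = £650.0000

£650.00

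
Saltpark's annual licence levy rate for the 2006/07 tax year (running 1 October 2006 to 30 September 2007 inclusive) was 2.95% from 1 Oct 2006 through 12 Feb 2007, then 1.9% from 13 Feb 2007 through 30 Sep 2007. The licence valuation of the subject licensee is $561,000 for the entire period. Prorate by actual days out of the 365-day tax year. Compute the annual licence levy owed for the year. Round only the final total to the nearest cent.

1 Oct 2006 – 12 Feb 2007: 135 days at 2.95% → $561,000 × 2.95% × 135/365 = $6,121.0479
13 Feb – 30 Sep 2007: 230 days at 1.9% → $561,000 × 1.9% × 230/365 = $6,716.6301
Total = $12,837.6781

$12,837.68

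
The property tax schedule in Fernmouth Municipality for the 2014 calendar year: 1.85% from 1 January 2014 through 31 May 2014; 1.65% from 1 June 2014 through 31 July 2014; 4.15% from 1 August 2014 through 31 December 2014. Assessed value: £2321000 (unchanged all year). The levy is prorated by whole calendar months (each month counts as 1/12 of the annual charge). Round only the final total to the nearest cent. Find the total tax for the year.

£64407.75

1 January – 31 May 2014: 5 months at 1.85% → £2321000 × 1.85% × 5/12 = £17891.0417
1 June – 31 July 2014: 2 months at 1.65% → £2321000 × 1.65% × 2/12 = £6382.7500
1 August – 31 December 2014: 5 months at 4.15% → £2321000 × 4.15% × 5/12 = £40133.9583
Total = £64407.7500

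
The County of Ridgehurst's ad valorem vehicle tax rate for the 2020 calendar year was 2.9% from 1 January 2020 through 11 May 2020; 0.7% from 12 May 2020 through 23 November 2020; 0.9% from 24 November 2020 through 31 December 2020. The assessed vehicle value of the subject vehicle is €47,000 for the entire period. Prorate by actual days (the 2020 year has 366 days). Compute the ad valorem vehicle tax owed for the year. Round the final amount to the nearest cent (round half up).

€711.68

1 January – 11 May 2020: 132 days at 2.9% → €47,000 × 2.9% × 132/366 = €491.5738
12 May – 23 November 2020: 196 days at 0.7% → €47,000 × 0.7% × 196/366 = €176.1858
24 November – 31 December 2020: 38 days at 0.9% → €47,000 × 0.9% × 38/366 = €43.9180
Total = €711.6776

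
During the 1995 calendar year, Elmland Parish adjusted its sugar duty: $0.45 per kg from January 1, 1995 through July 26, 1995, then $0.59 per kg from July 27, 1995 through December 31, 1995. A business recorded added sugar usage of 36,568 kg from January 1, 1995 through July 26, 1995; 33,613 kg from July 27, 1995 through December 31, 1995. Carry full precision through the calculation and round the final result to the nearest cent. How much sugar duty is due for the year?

$36287.27

January 1 – July 26, 1995: 36,568 kg at $0.45/kg → $16455.60
July 27 – December 31, 1995: 33,613 kg at $0.59/kg → $19831.67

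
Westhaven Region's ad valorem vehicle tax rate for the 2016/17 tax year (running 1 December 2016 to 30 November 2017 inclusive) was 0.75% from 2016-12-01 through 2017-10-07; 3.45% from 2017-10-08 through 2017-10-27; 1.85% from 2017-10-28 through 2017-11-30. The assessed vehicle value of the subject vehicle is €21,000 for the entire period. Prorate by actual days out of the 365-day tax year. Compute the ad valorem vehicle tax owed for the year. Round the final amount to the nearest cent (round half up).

€210.09

2016-12-01 to 2017-10-07: 311 days at 0.75% → €21,000 × 0.75% × 311/365 = €134.1986
2017-10-08 to 2017-10-27: 20 days at 3.45% → €21,000 × 3.45% × 20/365 = €39.6986
2017-10-28 to 2017-11-30: 34 days at 1.85% → €21,000 × 1.85% × 34/365 = €36.1890
Total = €210.0863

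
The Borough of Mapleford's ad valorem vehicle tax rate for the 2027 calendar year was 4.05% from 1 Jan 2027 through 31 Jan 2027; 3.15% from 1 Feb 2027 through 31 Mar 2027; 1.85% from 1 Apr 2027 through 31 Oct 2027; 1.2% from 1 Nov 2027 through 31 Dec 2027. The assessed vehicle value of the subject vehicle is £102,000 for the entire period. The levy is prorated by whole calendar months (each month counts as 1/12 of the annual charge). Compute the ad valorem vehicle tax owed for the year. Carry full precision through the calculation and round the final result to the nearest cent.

£2,184.50

1 Jan – 31 Jan 2027: 1 month at 4.05% → £102,000 × 4.05% × 1/12 = £344.2500
1 Feb – 31 Mar 2027: 2 months at 3.15% → £102,000 × 3.15% × 2/12 = £535.5000
1 Apr – 31 Oct 2027: 7 months at 1.85% → £102,000 × 1.85% × 7/12 = £1,100.7500
1 Nov – 31 Dec 2027: 2 months at 1.2% → £102,000 × 1.2% × 2/12 = £204.0000
Total = £2,184.5000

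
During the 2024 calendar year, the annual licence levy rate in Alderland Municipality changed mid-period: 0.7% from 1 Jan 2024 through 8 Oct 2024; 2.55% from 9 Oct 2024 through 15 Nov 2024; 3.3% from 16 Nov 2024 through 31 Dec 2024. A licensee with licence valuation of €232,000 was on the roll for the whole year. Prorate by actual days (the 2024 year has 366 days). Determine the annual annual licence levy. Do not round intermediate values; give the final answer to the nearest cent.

€2,827.74

1 Jan – 8 Oct 2024: 282 days at 0.7% → €232,000 × 0.7% × 282/366 = €1,251.2787
9 Oct – 15 Nov 2024: 38 days at 2.55% → €232,000 × 2.55% × 38/366 = €614.2295
16 Nov – 31 Dec 2024: 46 days at 3.3% → €232,000 × 3.3% × 46/366 = €962.2295
Total = €2,827.7377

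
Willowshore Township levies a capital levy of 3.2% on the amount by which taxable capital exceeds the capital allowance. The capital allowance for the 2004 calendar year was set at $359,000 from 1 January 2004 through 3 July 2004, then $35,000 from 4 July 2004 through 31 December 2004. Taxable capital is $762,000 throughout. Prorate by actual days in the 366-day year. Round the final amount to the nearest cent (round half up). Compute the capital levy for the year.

1 January – 3 July 2004: 185 days, exemption $359,000 → ($762,000 − $359,000) × 3.2% × 185/366 = $6,518.4699
4 July – 31 December 2004: 181 days, exemption $35,000 → ($762,000 − $35,000) × 3.2% × 181/366 = $11,504.8743
Total = $18,023.3443

$18,023.34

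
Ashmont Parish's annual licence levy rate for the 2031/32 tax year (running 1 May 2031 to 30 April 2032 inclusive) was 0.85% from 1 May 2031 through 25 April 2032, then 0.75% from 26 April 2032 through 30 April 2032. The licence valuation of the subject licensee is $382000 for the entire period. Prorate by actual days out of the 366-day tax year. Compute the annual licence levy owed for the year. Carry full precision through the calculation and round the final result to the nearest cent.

$3241.78

1 May 2031 – 25 April 2032: 361 days at 0.85% → $382000 × 0.85% × 361/366 = $3202.6421
26 April – 30 April 2032: 5 days at 0.75% → $382000 × 0.75% × 5/366 = $39.1393
Total = $3241.7814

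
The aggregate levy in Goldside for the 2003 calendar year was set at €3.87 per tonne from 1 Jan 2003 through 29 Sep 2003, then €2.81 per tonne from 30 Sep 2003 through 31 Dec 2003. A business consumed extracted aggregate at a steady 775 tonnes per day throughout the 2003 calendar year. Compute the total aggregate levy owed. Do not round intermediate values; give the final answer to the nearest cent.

€1,018,326.75

1 Jan – 29 Sep 2003: 272 days × 775 tonnes/day = 210,800 tonnes at €3.87/tonne → €815,796.00
30 Sep – 31 Dec 2003: 93 days × 775 tonnes/day = 72,075 tonnes at €2.81/tonne → €202,530.75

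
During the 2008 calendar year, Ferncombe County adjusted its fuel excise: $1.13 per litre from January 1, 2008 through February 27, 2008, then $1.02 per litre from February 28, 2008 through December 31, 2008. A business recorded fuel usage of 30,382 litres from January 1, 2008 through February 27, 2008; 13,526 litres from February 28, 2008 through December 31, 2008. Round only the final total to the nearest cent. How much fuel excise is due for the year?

January 1 – February 27, 2008: 30,382 litres at $1.13/litre → $34,331.66
February 28 – December 31, 2008: 13,526 litres at $1.02/litre → $13,796.52

$48,128.18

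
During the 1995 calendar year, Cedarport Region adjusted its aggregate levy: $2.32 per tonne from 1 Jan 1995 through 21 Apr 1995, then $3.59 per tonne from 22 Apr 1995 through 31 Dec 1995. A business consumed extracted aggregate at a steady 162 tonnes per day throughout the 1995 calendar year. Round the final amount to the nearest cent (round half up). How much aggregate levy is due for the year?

1 Jan – 21 Apr 1995: 111 days × 162 tonnes/day = 17,982 tonnes at $2.32/tonne → $41,718.24
22 Apr – 31 Dec 1995: 254 days × 162 tonnes/day = 41,148 tonnes at $3.59/tonne → $147,721.32

$189,439.56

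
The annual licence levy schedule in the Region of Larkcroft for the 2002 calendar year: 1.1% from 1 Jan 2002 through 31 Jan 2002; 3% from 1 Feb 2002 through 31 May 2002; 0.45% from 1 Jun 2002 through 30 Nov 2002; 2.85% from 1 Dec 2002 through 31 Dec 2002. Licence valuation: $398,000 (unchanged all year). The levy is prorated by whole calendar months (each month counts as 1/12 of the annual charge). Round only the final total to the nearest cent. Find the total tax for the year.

$6,185.58

1 Jan – 31 Jan 2002: 1 month at 1.1% → $398,000 × 1.1% × 1/12 = $364.8333
1 Feb – 31 May 2002: 4 months at 3% → $398,000 × 3% × 4/12 = $3,980.0000
1 Jun – 30 Nov 2002: 6 months at 0.45% → $398,000 × 0.45% × 6/12 = $895.5000
1 Dec – 31 Dec 2002: 1 month at 2.85% → $398,000 × 2.85% × 1/12 = $945.2500
Total = $6,185.5833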